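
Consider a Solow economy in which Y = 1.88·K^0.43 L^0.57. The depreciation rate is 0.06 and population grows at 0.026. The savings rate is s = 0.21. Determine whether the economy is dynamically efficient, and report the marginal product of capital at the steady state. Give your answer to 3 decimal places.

The effective depreciation rate is n + δ = 0.026 + 0.06 = 0.086.
Steady-state k*: s·A·k^0.43 = 0.086·k gives k* = (0.21·1.88/0.086)^(1/0.57) ≈ 14.4941.
MPK = 0.43·1.88·14.4941^(-0.57) ≈ 0.1761.
MPK > n+δ = 0.086, so the economy is dynamically efficient (under-saving).

dynamically efficient; MPK ≈ 0.176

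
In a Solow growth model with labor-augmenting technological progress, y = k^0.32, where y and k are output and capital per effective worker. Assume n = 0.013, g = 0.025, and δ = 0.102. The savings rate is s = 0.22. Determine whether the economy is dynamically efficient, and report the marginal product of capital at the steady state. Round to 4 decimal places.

Capital per effective worker breaks even when investment replaces (n + g + δ)·k; here n + g + δ = 0.14.
Steady-state k*: s·k^0.32 = 0.14·k gives k* = (0.22/0.14)^(1/0.68) ≈ 1.9439.
MPK = 0.32·1.9439^(-0.68) ≈ 0.2036.
MPK > n+g+δ = 0.14, so the economy is dynamically efficient (under-saving).

dynamically efficient; MPK ≈ 0.2036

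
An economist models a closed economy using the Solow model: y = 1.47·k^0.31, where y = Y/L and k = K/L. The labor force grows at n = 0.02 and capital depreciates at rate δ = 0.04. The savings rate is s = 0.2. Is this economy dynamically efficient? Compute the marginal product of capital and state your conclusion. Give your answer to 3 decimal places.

n + δ = 0.02 + 0.04 = 0.06.
Steady-state k*: s·A·k^0.31 = 0.06·k gives k* = (0.2·1.47/0.06)^(1/0.69) ≈ 10.0065.
MPK = 0.31·1.47·10.0065^(-0.69) ≈ 0.0930.
MPK > n+δ = 0.06, so the economy is dynamically efficient (under-saving).

dynamically efficient; MPK ≈ 0.093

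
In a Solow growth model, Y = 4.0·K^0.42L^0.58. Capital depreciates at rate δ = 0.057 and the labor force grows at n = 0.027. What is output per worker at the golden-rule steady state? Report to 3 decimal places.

y_gold ≈ 35.009

Capital per worker breaks even when investment replaces (n + δ)·k; here n + δ = 0.084.
At the golden rule the marginal product of capital equals n+δ: 0.42·4.0·k^(0.42−1) = 0.084. Solving, k_gold = (0.42·4.0/0.084)^(1/0.58) ≈ 175.0472.
Output: y_gold = 4.0·k_gold^0.42 = 4.0·175.0472^0.42 ≈ 35.0094.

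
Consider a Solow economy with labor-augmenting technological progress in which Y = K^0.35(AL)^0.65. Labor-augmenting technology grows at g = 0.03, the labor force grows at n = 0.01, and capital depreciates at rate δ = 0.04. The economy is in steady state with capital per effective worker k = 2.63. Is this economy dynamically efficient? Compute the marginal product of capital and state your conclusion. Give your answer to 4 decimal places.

n + g + δ = 0.01 + 0.03 + 0.04 = 0.08.
MPK = 0.35·k^(0.35−1) = 0.35·2.63^(-0.65) ≈ 0.1867.
MPK > 0.08, so the economy is dynamically efficient (under-saving).

dynamically efficient; MPK ≈ 0.1867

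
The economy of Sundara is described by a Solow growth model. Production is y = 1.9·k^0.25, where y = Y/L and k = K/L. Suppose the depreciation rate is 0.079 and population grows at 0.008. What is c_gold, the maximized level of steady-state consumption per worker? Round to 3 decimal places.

c_gold ≈ 2.509

The effective depreciation rate is n + δ = 0.008 + 0.079 = 0.087.
Maximizing c = f(k) − (n+δ)·k gives f'(k) = n+δ, i.e. 0.25·1.9·k^(0.25−1) = 0.087, so k_gold = (0.25·1.9/0.087)^(1/0.75) ≈ 9.6139.
y_gold = 1.9·9.6139^0.25 ≈ 3.3456.
c_gold = y_gold − (n+δ)·k_gold = 3.3456 − 0.087·9.6139 ≈ 2.5092.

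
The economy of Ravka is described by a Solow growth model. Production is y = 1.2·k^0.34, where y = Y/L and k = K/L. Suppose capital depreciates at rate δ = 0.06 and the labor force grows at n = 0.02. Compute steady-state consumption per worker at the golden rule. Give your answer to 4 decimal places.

Break-even investment rate: n + δ = 0.02 + 0.06 = 0.08.
Setting f'(k) = n+δ gives 0.34·1.2·k^(0.34−1) = 0.08, hence k_gold = (0.34·1.2/0.08)^(1/0.66) ≈ 11.8053.
y_gold = 1.2·11.8053^0.34 ≈ 2.7777.
c_gold = y_gold − (n+δ)·k_gold = 2.7777 − 0.08·11.8053 ≈ 1.8333.

c_gold ≈ 1.8333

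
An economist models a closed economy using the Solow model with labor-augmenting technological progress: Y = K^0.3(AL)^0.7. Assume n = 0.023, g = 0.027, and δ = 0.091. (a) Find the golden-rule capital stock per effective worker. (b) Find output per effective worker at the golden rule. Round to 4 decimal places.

Break-even investment rate: n + g + δ = 0.023 + 0.027 + 0.091 = 0.141.
Setting f'(k) = n+g+δ gives 0.3·k^(0.3−1) = 0.141, hence k_gold = (0.3/0.141)^(1/0.7) ≈ 2.9406.
y_gold = 2.9406^0.3 ≈ 1.3821.

(a) k_gold ≈ 2.9406; (b) y_gold ≈ 1.3821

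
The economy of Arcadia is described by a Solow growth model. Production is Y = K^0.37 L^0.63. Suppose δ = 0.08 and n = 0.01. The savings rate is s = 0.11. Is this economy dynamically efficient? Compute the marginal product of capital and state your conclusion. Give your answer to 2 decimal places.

Capital per worker breaks even when investment replaces (n + δ)·k; here n + δ = 0.09.
Steady-state k*: s·k^0.37 = 0.09·k gives k* = (0.11/0.09)^(1/0.63) ≈ 1.3751.
MPK = 0.37·1.3751^(-0.63) ≈ 0.3027.
MPK > n+δ = 0.09, so the economy is dynamically efficient (under-saving).

dynamically efficient; MPK ≈ 0.30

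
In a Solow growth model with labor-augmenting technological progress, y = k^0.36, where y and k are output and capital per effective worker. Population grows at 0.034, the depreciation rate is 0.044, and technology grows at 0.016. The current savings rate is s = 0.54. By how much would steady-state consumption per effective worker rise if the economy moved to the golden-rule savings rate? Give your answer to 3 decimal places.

Δc ≈ 0.132

n + g + δ = 0.034 + 0.016 + 0.044 = 0.094.
Current steady state (s = 0.54): k* = (0.54/0.094)^(1/0.64) ≈ 15.3586, y* = 15.3586^0.36 ≈ 2.6735, c* = (1−0.54)·2.6735 ≈ 1.2298.
Golden rule sets MPK = n+g+δ: 0.36·k^(0.36−1) = 0.094, so k_gold = (0.36/0.094)^(1/0.64) ≈ 8.1510.
y_gold = 8.1510^0.36 ≈ 2.1283, c_gold = y_gold − 0.094·k_gold ≈ 1.3621.
Gain: Δc = 1.3621 − 1.2298 ≈ 0.1323.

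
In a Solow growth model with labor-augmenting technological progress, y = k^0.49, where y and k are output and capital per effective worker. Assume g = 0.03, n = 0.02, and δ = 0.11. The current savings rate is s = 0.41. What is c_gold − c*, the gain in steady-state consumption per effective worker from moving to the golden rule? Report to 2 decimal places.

Δc ≈ 0.04

The effective depreciation rate is n + g + δ = 0.02 + 0.03 + 0.11 = 0.16.
Current steady state (s = 0.41): k* = (0.41/0.16)^(1/0.51) ≈ 6.3285, y* = 6.3285^0.49 ≈ 2.4697, c* = (1−0.41)·2.4697 ≈ 1.4571.
Golden rule sets MPK = n+g+δ: 0.49·k^(0.49−1) = 0.16, so k_gold = (0.49/0.16)^(1/0.51) ≈ 8.9762.
y_gold = 8.9762^0.49 ≈ 2.9310, c_gold = y_gold − 0.16·k_gold ≈ 1.4948.
Gain: Δc = 1.4948 − 1.4571 ≈ 0.0377.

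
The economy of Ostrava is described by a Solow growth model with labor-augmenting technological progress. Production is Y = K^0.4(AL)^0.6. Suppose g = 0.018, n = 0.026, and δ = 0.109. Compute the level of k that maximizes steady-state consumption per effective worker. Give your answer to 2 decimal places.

n + g + δ = 0.026 + 0.018 + 0.109 = 0.153.
At the golden rule the marginal product of capital equals n+g+δ: 0.4·k^(0.4−1) = 0.153. Solving, k_gold = (0.4/0.153)^(1/0.6) ≈ 4.9615.

k_gold ≈ 4.96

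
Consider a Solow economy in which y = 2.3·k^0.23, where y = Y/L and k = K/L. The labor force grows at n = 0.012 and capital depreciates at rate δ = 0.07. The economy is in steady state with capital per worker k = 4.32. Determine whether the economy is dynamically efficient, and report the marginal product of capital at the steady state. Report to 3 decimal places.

dynamically efficient; MPK ≈ 0.171

n + δ = 0.012 + 0.07 = 0.082.
MPK = 0.23·2.3·k^(0.23−1) = 0.23·2.3·4.32^(-0.77) ≈ 0.1714.
MPK > 0.082, so the economy is dynamically efficient (under-saving).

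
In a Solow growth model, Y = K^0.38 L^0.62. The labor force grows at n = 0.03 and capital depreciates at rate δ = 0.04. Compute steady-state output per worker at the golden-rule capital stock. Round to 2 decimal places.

y_gold ≈ 2.82

The effective depreciation rate is n + δ = 0.03 + 0.04 = 0.07.
Setting f'(k) = n+δ gives 0.38·k^(0.38−1) = 0.07, hence k_gold = (0.38/0.07)^(1/0.62) ≈ 15.3101.
Output: y_gold = k_gold^0.38 = 15.3101^0.38 ≈ 2.8203.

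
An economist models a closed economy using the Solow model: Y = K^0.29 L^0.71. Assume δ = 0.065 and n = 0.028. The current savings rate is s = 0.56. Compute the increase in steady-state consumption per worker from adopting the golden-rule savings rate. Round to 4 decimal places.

Capital per worker breaks even when investment replaces (n + δ)·k; here n + δ = 0.093.
Current steady state (s = 0.56): k* = (0.56/0.093)^(1/0.71) ≈ 12.5365, y* = 12.5365^0.29 ≈ 2.0820, c* = (1−0.56)·2.0820 ≈ 0.9161.
Golden rule sets MPK = n+δ: 0.29·k^(0.29−1) = 0.093, so k_gold = (0.29/0.093)^(1/0.71) ≈ 4.9620.
y_gold = 4.9620^0.29 ≈ 1.5913, c_gold = y_gold − 0.093·k_gold ≈ 1.1298.
Gain: Δc = 1.1298 − 0.9161 ≈ 0.2137.

Δc ≈ 0.2137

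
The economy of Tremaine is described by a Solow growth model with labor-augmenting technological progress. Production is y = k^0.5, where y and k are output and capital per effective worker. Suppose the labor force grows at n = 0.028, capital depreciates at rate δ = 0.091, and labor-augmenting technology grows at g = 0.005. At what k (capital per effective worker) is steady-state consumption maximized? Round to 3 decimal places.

Capital per effective worker breaks even when investment replaces (n + g + δ)·k; here n + g + δ = 0.124.
At the golden rule the marginal product of capital equals n+g+δ: 0.5·k^(0.5−1) = 0.124. Solving, k_gold = (0.5/0.124)^(1/0.5) ≈ 16.2591.

k_gold ≈ 16.259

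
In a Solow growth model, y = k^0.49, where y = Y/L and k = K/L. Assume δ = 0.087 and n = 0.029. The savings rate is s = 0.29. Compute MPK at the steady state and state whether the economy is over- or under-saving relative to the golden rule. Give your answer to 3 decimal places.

Break-even investment rate: n + δ = 0.029 + 0.087 = 0.116.
Steady-state k*: s·k^0.49 = 0.116·k gives k* = (0.29/0.116)^(1/0.51) ≈ 6.0294.
MPK = 0.49·6.0294^(-0.51) ≈ 0.1960.
MPK > n+δ = 0.116, so the economy is dynamically efficient (under-saving).

under-saving; MPK ≈ 0.196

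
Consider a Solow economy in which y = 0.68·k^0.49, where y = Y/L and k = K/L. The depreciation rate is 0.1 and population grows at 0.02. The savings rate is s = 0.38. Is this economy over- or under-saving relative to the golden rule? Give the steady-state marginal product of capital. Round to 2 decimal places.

Capital per worker breaks even when investment replaces (n + δ)·k; here n + δ = 0.12.
Steady-state k*: s·A·k^0.49 = 0.12·k gives k* = (0.38·0.68/0.12)^(1/0.51) ≈ 4.4994.
MPK = 0.49·0.68·4.4994^(-0.51) ≈ 0.1547.
MPK > n+δ = 0.12, so the economy is dynamically efficient (under-saving).

under-saving; MPK ≈ 0.15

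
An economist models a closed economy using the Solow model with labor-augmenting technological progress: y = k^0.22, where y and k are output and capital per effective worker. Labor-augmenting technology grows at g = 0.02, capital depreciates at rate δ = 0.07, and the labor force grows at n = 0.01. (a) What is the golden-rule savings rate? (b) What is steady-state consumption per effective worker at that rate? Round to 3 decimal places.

(a) s_gold = 0.220; (b) c_gold ≈ 0.974

Break-even investment rate: n + g + δ = 0.01 + 0.02 + 0.07 = 0.1.
For Cobb-Douglas, s_gold equals capital's share: s_gold = 0.22.
Golden rule sets MPK = n+g+δ: 0.22·k^(0.22−1) = 0.1, so k_gold = (0.22/0.1)^(1/0.78) ≈ 2.7479.
y_gold = 2.7479^0.22 ≈ 1.2491; c_gold = (1−0.22)·y_gold ≈ 0.9743.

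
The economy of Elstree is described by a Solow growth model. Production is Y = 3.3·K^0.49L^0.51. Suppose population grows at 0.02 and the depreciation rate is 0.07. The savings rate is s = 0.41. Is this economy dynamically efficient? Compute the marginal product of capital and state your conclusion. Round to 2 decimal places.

dynamically efficient; MPK ≈ 0.11

Capital per worker breaks even when investment replaces (n + δ)·k; here n + δ = 0.09.
Steady-state k*: s·A·k^0.49 = 0.09·k gives k* = (0.41·3.3/0.09)^(1/0.51) ≈ 203.2130.
MPK = 0.49·3.3·203.2130^(-0.51) ≈ 0.1076.
MPK > n+δ = 0.09, so the economy is dynamically efficient (under-saving).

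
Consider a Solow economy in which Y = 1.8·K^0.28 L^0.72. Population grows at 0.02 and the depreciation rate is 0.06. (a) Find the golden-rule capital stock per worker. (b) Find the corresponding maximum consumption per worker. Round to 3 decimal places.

(a) k_gold ≈ 12.888; (b) c_gold ≈ 2.651

Break-even investment rate: n + δ = 0.02 + 0.06 = 0.08.
Golden rule sets MPK = n+δ: 0.28·1.8·k^(0.28−1) = 0.08, so k_gold = (0.28·1.8/0.08)^(1/0.72) ≈ 12.8883.
y_gold = 1.8·12.8883^0.28 ≈ 3.6824; c_gold = y_gold − 0.08·k_gold ≈ 2.6513.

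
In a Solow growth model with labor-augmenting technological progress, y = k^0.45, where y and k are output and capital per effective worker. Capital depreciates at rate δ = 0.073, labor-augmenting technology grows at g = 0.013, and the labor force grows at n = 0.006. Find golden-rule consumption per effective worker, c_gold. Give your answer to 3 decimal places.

c_gold ≈ 2.016

Break-even investment rate: n + g + δ = 0.006 + 0.013 + 0.073 = 0.092.
Golden rule sets MPK = n+g+δ: 0.45·k^(0.45−1) = 0.092, so k_gold = (0.45/0.092)^(1/0.55) ≈ 17.9267.
y_gold = 17.9267^0.45 ≈ 3.6650.
c_gold = y_gold − (n+g+δ)·k_gold = 3.6650 − 0.092·17.9267 ≈ 2.0158.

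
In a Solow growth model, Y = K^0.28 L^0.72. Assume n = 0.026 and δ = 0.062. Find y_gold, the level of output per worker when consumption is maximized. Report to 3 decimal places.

The effective depreciation rate is n + δ = 0.026 + 0.062 = 0.088.
Setting f'(k) = n+δ gives 0.28·k^(0.28−1) = 0.088, hence k_gold = (0.28/0.088)^(1/0.72) ≈ 4.9907.
Output: y_gold = k_gold^0.28 = 4.9907^0.28 ≈ 1.5685.

y_gold ≈ 1.569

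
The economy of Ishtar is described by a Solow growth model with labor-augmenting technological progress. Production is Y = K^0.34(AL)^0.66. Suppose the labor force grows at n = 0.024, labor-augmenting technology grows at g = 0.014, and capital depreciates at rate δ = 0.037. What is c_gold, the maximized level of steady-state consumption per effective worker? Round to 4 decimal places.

c_gold ≈ 1.4378

The effective depreciation rate is n + g + δ = 0.024 + 0.014 + 0.037 = 0.075.
Golden rule sets MPK = n+g+δ: 0.34·k^(0.34−1) = 0.075, so k_gold = (0.34/0.075)^(1/0.66) ≈ 9.8758.
y_gold = 9.8758^0.34 ≈ 2.1785.
c_gold = y_gold − (n+g+δ)·k_gold = 2.1785 − 0.075·9.8758 ≈ 1.4378.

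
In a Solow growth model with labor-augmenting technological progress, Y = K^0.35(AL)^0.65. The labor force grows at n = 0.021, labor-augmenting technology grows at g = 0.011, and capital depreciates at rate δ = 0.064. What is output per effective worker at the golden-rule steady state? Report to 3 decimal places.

Capital per effective worker breaks even when investment replaces (n + g + δ)·k; here n + g + δ = 0.096.
Maximizing c = f(k) − (n+g+δ)·k gives f'(k) = n+g+δ, i.e. 0.35·k^(0.35−1) = 0.096, so k_gold = (0.35/0.096)^(1/0.65) ≈ 7.3165.
Output: y_gold = k_gold^0.35 = 7.3165^0.35 ≈ 2.0068.

y_gold ≈ 2.007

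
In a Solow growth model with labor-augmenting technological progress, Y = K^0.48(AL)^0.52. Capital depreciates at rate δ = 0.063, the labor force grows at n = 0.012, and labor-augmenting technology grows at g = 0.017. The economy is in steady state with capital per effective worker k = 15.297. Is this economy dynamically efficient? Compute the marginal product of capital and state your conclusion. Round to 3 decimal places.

dynamically efficient; MPK ≈ 0.116

The effective depreciation rate is n + g + δ = 0.012 + 0.017 + 0.063 = 0.092.
MPK = 0.48·k^(0.48−1) = 0.48·15.297^(-0.52) ≈ 0.1162.
MPK > 0.092, so the economy is dynamically efficient (under-saving).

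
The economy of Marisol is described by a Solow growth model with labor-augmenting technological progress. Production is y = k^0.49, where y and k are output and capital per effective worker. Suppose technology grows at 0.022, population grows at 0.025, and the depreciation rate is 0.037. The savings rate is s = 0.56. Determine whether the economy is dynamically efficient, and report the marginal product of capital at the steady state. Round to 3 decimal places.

dynamically inefficient; MPK ≈ 0.073

n + g + δ = 0.025 + 0.022 + 0.037 = 0.084.
Steady-state k*: s·k^0.49 = 0.084·k gives k* = (0.56/0.084)^(1/0.51) ≈ 41.2579.
MPK = 0.49·41.2579^(-0.51) ≈ 0.0735.
MPK < n+g+δ = 0.084, so the economy is dynamically inefficient (over-saving).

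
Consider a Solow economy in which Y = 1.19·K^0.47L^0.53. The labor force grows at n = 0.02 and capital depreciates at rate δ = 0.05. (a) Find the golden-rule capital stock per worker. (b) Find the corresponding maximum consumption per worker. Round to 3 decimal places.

(a) k_gold ≈ 50.457; (b) c_gold ≈ 3.983

n + δ = 0.02 + 0.05 = 0.07.
Maximizing c = f(k) − (n+δ)·k gives f'(k) = n+δ, i.e. 0.47·1.19·k^(0.47−1) = 0.07, so k_gold = (0.47·1.19/0.07)^(1/0.53) ≈ 50.4567.
y_gold = 1.19·50.4567^0.47 ≈ 7.5148; c_gold = y_gold − 0.07·k_gold ≈ 3.9829.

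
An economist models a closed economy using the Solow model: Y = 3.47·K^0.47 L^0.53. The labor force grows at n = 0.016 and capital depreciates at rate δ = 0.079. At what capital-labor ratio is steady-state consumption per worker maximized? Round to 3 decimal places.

The effective depreciation rate is n + δ = 0.016 + 0.079 = 0.095.
At the golden rule the marginal product of capital equals n+δ: 0.47·3.47·k^(0.47−1) = 0.095. Solving, k_gold = (0.47·3.47/0.095)^(1/0.53) ≈ 213.6140.

k_gold ≈ 213.614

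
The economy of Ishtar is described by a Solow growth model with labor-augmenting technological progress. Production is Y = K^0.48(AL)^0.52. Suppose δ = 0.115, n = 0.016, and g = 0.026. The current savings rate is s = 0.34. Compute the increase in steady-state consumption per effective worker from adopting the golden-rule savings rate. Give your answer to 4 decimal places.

n + g + δ = 0.016 + 0.026 + 0.115 = 0.157.
Current steady state (s = 0.34): k* = (0.34/0.157)^(1/0.52) ≈ 4.4192, y* = 4.4192^0.48 ≈ 2.0406, c* = (1−0.34)·2.0406 ≈ 1.3468.
Setting f'(k) = n+g+δ gives 0.48·k^(0.48−1) = 0.157, hence k_gold = (0.48/0.157)^(1/0.52) ≈ 8.5773.
y_gold = 8.5773^0.48 ≈ 2.8055, c_gold = y_gold − 0.157·k_gold ≈ 1.4589.
Gain: Δc = 1.4589 − 1.3468 ≈ 0.1120.

Δc ≈ 0.1120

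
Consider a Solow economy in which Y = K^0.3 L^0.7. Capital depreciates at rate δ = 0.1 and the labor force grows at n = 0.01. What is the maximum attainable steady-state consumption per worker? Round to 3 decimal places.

n + δ = 0.01 + 0.1 = 0.11.
Maximizing c = f(k) − (n+δ)·k gives f'(k) = n+δ, i.e. 0.3·k^(0.3−1) = 0.11, so k_gold = (0.3/0.11)^(1/0.7) ≈ 4.1925.
y_gold = 4.1925^0.3 ≈ 1.5372.
c_gold = y_gold − (n+δ)·k_gold = 1.5372 − 0.11·4.1925 ≈ 1.0761.

c_gold ≈ 1.076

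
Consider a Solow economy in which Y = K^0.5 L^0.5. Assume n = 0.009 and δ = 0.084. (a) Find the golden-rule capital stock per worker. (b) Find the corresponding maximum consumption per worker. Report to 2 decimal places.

(a) k_gold ≈ 28.91; (b) c_gold ≈ 2.69

The effective depreciation rate is n + δ = 0.009 + 0.084 = 0.093.
Setting f'(k) = n+δ gives 0.5·k^(0.5−1) = 0.093, hence k_gold = (0.5/0.093)^(1/0.5) ≈ 28.9051.
y_gold = 28.9051^0.5 ≈ 5.3763; c_gold = y_gold − 0.093·k_gold ≈ 2.6882.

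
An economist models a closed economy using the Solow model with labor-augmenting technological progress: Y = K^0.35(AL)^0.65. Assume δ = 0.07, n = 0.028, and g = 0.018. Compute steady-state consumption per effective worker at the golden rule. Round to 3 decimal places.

Break-even investment rate: n + g + δ = 0.028 + 0.018 + 0.07 = 0.116.
Setting f'(k) = n+g+δ gives 0.35·k^(0.35−1) = 0.116, hence k_gold = (0.35/0.116)^(1/0.65) ≈ 5.4684.
y_gold = 5.4684^0.35 ≈ 1.8124.
c_gold = y_gold − (n+g+δ)·k_gold = 1.8124 − 0.116·5.4684 ≈ 1.1781.

c_gold ≈ 1.178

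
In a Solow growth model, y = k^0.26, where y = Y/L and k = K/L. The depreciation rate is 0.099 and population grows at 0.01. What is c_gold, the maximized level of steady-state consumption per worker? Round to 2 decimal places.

c_gold ≈ 1.00

Break-even investment rate: n + δ = 0.01 + 0.099 = 0.109.
At the golden rule the marginal product of capital equals n+δ: 0.26·k^(0.26−1) = 0.109. Solving, k_gold = (0.26/0.109)^(1/0.74) ≈ 3.2374.
y_gold = 3.2374^0.26 ≈ 1.3572.
c_gold = y_gold − (n+δ)·k_gold = 1.3572 − 0.109·3.2374 ≈ 1.0043.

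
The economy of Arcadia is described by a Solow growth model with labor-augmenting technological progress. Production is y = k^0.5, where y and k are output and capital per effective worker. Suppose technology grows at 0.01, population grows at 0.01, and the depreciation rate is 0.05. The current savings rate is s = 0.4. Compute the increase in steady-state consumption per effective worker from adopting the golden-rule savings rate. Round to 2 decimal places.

Δc ≈ 0.14

The effective depreciation rate is n + g + δ = 0.01 + 0.01 + 0.05 = 0.07.
Current steady state (s = 0.4): k* = (0.4/0.07)^(1/0.5) ≈ 32.6531, y* = 32.6531^0.5 ≈ 5.7143, c* = (1−0.4)·5.7143 ≈ 3.4286.
Setting f'(k) = n+g+δ gives 0.5·k^(0.5−1) = 0.07, hence k_gold = (0.5/0.07)^(1/0.5) ≈ 51.0204.
y_gold = 51.0204^0.5 ≈ 7.1429, c_gold = y_gold − 0.07·k_gold ≈ 3.5714.
Gain: Δc = 3.5714 − 3.4286 ≈ 0.1429.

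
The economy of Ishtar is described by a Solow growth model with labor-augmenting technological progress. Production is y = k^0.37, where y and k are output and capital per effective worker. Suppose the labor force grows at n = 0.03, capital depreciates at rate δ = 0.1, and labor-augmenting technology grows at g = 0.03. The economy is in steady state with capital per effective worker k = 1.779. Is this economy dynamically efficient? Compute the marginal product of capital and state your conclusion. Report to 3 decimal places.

Capital per effective worker breaks even when investment replaces (n + g + δ)·k; here n + g + δ = 0.16.
MPK = 0.37·k^(0.37−1) = 0.37·1.779^(-0.63) ≈ 0.2574.
MPK > 0.16, so the economy is dynamically efficient (under-saving).

dynamically efficient; MPK ≈ 0.257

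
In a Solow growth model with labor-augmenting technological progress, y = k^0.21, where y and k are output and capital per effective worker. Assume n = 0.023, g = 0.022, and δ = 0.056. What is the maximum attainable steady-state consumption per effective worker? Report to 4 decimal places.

c_gold ≈ 0.9597

The effective depreciation rate is n + g + δ = 0.023 + 0.022 + 0.056 = 0.101.
Setting f'(k) = n+g+δ gives 0.21·k^(0.21−1) = 0.101, hence k_gold = (0.21/0.101)^(1/0.79) ≈ 2.5258.
y_gold = 2.5258^0.21 ≈ 1.2148.
c_gold = y_gold − (n+g+δ)·k_gold = 1.2148 − 0.101·2.5258 ≈ 0.9597.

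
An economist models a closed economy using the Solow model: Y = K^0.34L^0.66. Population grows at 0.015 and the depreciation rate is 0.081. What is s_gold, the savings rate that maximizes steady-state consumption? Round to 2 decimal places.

s_gold = 0.34

Break-even investment rate: n + δ = 0.015 + 0.081 = 0.096.
At the golden rule MPK = n+δ, and in any Cobb-Douglas steady state s = (n+δ)·k/y = MPK·k/y = capital's share 0.34.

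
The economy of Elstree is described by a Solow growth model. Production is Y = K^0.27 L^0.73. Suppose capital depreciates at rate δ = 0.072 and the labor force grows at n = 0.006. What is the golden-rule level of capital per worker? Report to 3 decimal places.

The effective depreciation rate is n + δ = 0.006 + 0.072 = 0.078.
At the golden rule the marginal product of capital equals n+δ: 0.27·k^(0.27−1) = 0.078. Solving, k_gold = (0.27/0.078)^(1/0.73) ≈ 5.4793.

k_gold ≈ 5.479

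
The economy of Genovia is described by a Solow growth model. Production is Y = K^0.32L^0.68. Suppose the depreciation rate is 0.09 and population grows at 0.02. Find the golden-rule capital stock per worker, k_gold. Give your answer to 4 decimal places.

Break-even investment rate: n + δ = 0.02 + 0.09 = 0.11.
Golden rule sets MPK = n+δ: 0.32·k^(0.32−1) = 0.11, so k_gold = (0.32/0.11)^(1/0.68) ≈ 4.8083.

k_gold ≈ 4.8083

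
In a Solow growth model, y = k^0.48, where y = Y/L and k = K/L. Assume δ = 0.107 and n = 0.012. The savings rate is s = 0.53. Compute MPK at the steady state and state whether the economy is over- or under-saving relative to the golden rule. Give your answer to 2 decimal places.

over-saving; MPK ≈ 0.11

Capital per worker breaks even when investment replaces (n + δ)·k; here n + δ = 0.119.
Steady-state k*: s·k^0.48 = 0.119·k gives k* = (0.53/0.119)^(1/0.52) ≈ 17.6830.
MPK = 0.48·17.6830^(-0.52) ≈ 0.1078.
MPK < n+δ = 0.119, so the economy is dynamically inefficient (over-saving).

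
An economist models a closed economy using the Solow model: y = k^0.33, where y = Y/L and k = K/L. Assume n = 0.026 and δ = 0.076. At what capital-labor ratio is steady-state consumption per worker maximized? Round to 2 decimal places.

k_gold ≈ 5.77

Break-even investment rate: n + δ = 0.026 + 0.076 = 0.102.
At the golden rule the marginal product of capital equals n+δ: 0.33·k^(0.33−1) = 0.102. Solving, k_gold = (0.33/0.102)^(1/0.67) ≈ 5.7685.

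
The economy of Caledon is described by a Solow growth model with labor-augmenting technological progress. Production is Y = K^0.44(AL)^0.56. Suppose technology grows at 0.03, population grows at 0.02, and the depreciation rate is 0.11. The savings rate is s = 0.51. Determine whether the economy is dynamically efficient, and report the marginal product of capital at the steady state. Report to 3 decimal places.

dynamically inefficient; MPK ≈ 0.138

Break-even investment rate: n + g + δ = 0.02 + 0.03 + 0.11 = 0.16.
Steady-state k*: s·k^0.44 = 0.16·k gives k* = (0.51/0.16)^(1/0.56) ≈ 7.9253.
MPK = 0.44·7.9253^(-0.56) ≈ 0.1380.
MPK < n+g+δ = 0.16, so the economy is dynamically inefficient (over-saving).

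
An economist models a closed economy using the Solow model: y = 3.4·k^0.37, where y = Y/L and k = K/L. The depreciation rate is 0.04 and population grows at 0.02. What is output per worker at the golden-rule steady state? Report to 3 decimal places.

n + δ = 0.02 + 0.04 = 0.06.
Maximizing c = f(k) − (n+δ)·k gives f'(k) = n+δ, i.e. 0.37·3.4·k^(0.37−1) = 0.06, so k_gold = (0.37·3.4/0.06)^(1/0.63) ≈ 125.2177.
Output: y_gold = 3.4·k_gold^0.37 = 3.4·125.2177^0.37 ≈ 20.3056.

y_gold ≈ 20.306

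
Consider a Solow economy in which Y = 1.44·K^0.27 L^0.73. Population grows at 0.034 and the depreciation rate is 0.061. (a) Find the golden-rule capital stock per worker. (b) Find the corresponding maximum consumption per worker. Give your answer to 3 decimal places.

Capital per worker breaks even when investment replaces (n + δ)·k; here n + δ = 0.095.
Maximizing c = f(k) − (n+δ)·k gives f'(k) = n+δ, i.e. 0.27·1.44·k^(0.27−1) = 0.095, so k_gold = (0.27·1.44/0.095)^(1/0.73) ≈ 6.8922.
y_gold = 1.44·6.8922^0.27 ≈ 2.4250; c_gold = y_gold − 0.095·k_gold ≈ 1.7703.

(a) k_gold ≈ 6.892; (b) c_gold ≈ 1.770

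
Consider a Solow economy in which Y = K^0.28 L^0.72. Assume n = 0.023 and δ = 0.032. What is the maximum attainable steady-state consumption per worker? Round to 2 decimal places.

The effective depreciation rate is n + δ = 0.023 + 0.032 = 0.055.
Setting f'(k) = n+δ gives 0.28·k^(0.28−1) = 0.055, hence k_gold = (0.28/0.055)^(1/0.72) ≈ 9.5865.
y_gold = 9.5865^0.28 ≈ 1.8831.
c_gold = y_gold − (n+δ)·k_gold = 1.8831 − 0.055·9.5865 ≈ 1.3558.

c_gold ≈ 1.36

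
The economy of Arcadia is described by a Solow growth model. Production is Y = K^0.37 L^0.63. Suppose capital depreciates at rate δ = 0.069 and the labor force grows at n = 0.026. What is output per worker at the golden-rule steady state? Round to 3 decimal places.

y_gold ≈ 2.222

n + δ = 0.026 + 0.069 = 0.095.
Maximizing c = f(k) − (n+δ)·k gives f'(k) = n+δ, i.e. 0.37·k^(0.37−1) = 0.095, so k_gold = (0.37/0.095)^(1/0.63) ≈ 8.6550.
Output: y_gold = k_gold^0.37 = 8.6550^0.37 ≈ 2.2222.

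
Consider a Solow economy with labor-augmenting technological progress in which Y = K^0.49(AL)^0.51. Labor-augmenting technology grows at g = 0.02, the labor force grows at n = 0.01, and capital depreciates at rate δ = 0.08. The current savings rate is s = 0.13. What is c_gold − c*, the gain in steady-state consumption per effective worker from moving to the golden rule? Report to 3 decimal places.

Capital per effective worker breaks even when investment replaces (n + g + δ)·k; here n + g + δ = 0.11.
Current steady state (s = 0.13): k* = (0.13/0.11)^(1/0.51) ≈ 1.3876, y* = 1.3876^0.49 ≈ 1.1741, c* = (1−0.13)·1.1741 ≈ 1.0215.
Setting f'(k) = n+g+δ gives 0.49·k^(0.49−1) = 0.11, hence k_gold = (0.49/0.11)^(1/0.51) ≈ 18.7139.
y_gold = 18.7139^0.49 ≈ 4.2011, c_gold = y_gold − 0.11·k_gold ≈ 2.1425.
Gain: Δc = 2.1425 − 1.0215 ≈ 1.1211.

Δc ≈ 1.121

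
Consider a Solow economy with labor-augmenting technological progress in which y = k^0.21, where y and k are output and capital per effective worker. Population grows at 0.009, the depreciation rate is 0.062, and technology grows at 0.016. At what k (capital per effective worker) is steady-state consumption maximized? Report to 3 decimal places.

Capital per effective worker breaks even when investment replaces (n + g + δ)·k; here n + g + δ = 0.087.
Setting f'(k) = n+g+δ gives 0.21·k^(0.21−1) = 0.087, hence k_gold = (0.21/0.087)^(1/0.79) ≈ 3.0509.

k_gold ≈ 3.051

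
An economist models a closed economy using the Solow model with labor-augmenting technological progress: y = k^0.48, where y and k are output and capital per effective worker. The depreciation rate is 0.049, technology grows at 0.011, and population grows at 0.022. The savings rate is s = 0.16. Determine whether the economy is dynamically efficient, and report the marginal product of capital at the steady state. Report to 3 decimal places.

dynamically efficient; MPK ≈ 0.246

n + g + δ = 0.022 + 0.011 + 0.049 = 0.082.
Steady-state k*: s·k^0.48 = 0.082·k gives k* = (0.16/0.082)^(1/0.52) ≈ 3.6164.
MPK = 0.48·3.6164^(-0.52) ≈ 0.2460.
MPK > n+g+δ = 0.082, so the economy is dynamically efficient (under-saving).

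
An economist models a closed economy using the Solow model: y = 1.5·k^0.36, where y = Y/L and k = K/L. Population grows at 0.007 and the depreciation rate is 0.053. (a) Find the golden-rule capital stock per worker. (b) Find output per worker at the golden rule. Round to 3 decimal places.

Capital per worker breaks even when investment replaces (n + δ)·k; here n + δ = 0.06.
Golden rule sets MPK = n+δ: 0.36·1.5·k^(0.36−1) = 0.06, so k_gold = (0.36·1.5/0.06)^(1/0.64) ≈ 30.9745.
y_gold = 1.5·30.9745^0.36 ≈ 5.1624.

(a) k_gold ≈ 30.974; (b) y_gold ≈ 5.162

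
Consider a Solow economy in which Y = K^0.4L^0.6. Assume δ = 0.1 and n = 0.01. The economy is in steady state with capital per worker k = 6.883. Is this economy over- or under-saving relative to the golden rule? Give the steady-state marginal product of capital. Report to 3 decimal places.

under-saving; MPK ≈ 0.126

n + δ = 0.01 + 0.1 = 0.11.
MPK = 0.4·k^(0.4−1) = 0.4·6.883^(-0.6) ≈ 0.1257.
MPK > 0.11, so the economy is dynamically efficient (under-saving).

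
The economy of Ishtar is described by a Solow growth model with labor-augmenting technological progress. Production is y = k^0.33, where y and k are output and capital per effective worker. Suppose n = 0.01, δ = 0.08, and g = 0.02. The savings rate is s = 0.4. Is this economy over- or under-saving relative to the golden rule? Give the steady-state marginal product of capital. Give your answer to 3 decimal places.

over-saving; MPK ≈ 0.091

The effective depreciation rate is n + g + δ = 0.01 + 0.02 + 0.08 = 0.11.
Steady-state k*: s·k^0.33 = 0.11·k gives k* = (0.4/0.11)^(1/0.67) ≈ 6.8678.
MPK = 0.33·6.8678^(-0.67) ≈ 0.0907.
MPK < n+g+δ = 0.11, so the economy is dynamically inefficient (over-saving).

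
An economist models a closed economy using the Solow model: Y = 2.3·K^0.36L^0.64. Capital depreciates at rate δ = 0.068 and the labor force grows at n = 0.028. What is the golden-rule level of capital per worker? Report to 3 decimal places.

Capital per worker breaks even when investment replaces (n + δ)·k; here n + δ = 0.096.
At the golden rule the marginal product of capital equals n+δ: 0.36·2.3·k^(0.36−1) = 0.096. Solving, k_gold = (0.36·2.3/0.096)^(1/0.64) ≈ 28.9817.

k_gold ≈ 28.982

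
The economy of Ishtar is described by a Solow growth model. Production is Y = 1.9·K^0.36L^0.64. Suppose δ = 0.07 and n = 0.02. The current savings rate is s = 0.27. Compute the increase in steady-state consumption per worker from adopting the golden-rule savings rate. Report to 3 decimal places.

Capital per worker breaks even when investment replaces (n + δ)·k; here n + δ = 0.09.
Current steady state (s = 0.27): k* = (0.27·1.9/0.09)^(1/0.64) ≈ 15.1724, y* = 1.9·15.1724^0.36 ≈ 5.0575, c* = (1−0.27)·5.0575 ≈ 3.6920.
Setting f'(k) = n+δ gives 0.36·1.9·k^(0.36−1) = 0.09, hence k_gold = (0.36·1.9/0.09)^(1/0.64) ≈ 23.7833.
y_gold = 1.9·23.7833^0.36 ≈ 5.9458, c_gold = y_gold − 0.09·k_gold ≈ 3.8053.
Gain: Δc = 3.8053 − 3.6920 ≈ 0.1134.

Δc ≈ 0.113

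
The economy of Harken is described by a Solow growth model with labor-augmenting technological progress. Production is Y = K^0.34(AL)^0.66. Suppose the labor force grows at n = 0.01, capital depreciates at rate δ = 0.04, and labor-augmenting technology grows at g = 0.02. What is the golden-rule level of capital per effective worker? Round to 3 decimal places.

Capital per effective worker breaks even when investment replaces (n + g + δ)·k; here n + g + δ = 0.07.
Maximizing c = f(k) − (n+g+δ)·k gives f'(k) = n+g+δ, i.e. 0.34·k^(0.34−1) = 0.07, so k_gold = (0.34/0.07)^(1/0.66) ≈ 10.9641.

k_gold ≈ 10.964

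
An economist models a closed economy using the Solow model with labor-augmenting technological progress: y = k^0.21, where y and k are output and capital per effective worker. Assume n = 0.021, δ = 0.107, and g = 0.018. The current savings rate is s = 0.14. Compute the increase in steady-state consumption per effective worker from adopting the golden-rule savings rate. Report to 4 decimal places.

Break-even investment rate: n + g + δ = 0.021 + 0.018 + 0.107 = 0.146.
Current steady state (s = 0.14): k* = (0.14/0.146)^(1/0.79) ≈ 0.9483, y* = 0.9483^0.21 ≈ 0.9889, c* = (1−0.14)·0.9889 ≈ 0.8505.
Setting f'(k) = n+g+δ gives 0.21·k^(0.21−1) = 0.146, hence k_gold = (0.21/0.146)^(1/0.79) ≈ 1.5843.
y_gold = 1.5843^0.21 ≈ 1.1014, c_gold = y_gold − 0.146·k_gold ≈ 0.8701.
Gain: Δc = 0.8701 − 0.8505 ≈ 0.0197.

Δc ≈ 0.0197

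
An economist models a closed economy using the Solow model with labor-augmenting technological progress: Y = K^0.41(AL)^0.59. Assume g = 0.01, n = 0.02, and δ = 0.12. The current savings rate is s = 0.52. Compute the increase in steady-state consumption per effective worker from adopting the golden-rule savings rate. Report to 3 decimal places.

Δc ≈ 0.048

The effective depreciation rate is n + g + δ = 0.02 + 0.01 + 0.12 = 0.15.
Current steady state (s = 0.52): k* = (0.52/0.15)^(1/0.59) ≈ 8.2244, y* = 8.2244^0.41 ≈ 2.3724, c* = (1−0.52)·2.3724 ≈ 1.1388.
At the golden rule the marginal product of capital equals n+g+δ: 0.41·k^(0.41−1) = 0.15. Solving, k_gold = (0.41/0.15)^(1/0.59) ≈ 5.4974.
y_gold = 5.4974^0.41 ≈ 2.0112, c_gold = y_gold − 0.15·k_gold ≈ 1.1866.
Gain: Δc = 1.1866 − 1.1388 ≈ 0.0479.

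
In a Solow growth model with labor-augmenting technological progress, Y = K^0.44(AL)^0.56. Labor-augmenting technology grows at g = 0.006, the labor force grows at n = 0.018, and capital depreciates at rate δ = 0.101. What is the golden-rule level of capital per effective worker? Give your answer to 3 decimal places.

n + g + δ = 0.018 + 0.006 + 0.101 = 0.125.
At the golden rule the marginal product of capital equals n+g+δ: 0.44·k^(0.44−1) = 0.125. Solving, k_gold = (0.44/0.125)^(1/0.56) ≈ 9.4617.

k_gold ≈ 9.462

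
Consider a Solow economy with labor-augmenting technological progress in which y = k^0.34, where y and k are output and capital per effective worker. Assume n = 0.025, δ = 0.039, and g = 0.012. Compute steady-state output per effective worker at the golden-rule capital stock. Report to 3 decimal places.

y_gold ≈ 2.164

n + g + δ = 0.025 + 0.012 + 0.039 = 0.076.
Setting f'(k) = n+g+δ gives 0.34·k^(0.34−1) = 0.076, hence k_gold = (0.34/0.076)^(1/0.66) ≈ 9.6796.
Output: y_gold = k_gold^0.34 = 9.6796^0.34 ≈ 2.1637.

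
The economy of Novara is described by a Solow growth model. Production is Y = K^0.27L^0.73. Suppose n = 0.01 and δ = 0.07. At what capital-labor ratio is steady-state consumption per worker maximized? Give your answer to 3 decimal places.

k_gold ≈ 5.293

n + δ = 0.01 + 0.07 = 0.08.
At the golden rule the marginal product of capital equals n+δ: 0.27·k^(0.27−1) = 0.08. Solving, k_gold = (0.27/0.08)^(1/0.73) ≈ 5.2925.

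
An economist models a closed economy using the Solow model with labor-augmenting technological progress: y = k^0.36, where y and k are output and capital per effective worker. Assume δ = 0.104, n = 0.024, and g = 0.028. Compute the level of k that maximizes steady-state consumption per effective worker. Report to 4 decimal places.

k_gold ≈ 3.6937

Break-even investment rate: n + g + δ = 0.024 + 0.028 + 0.104 = 0.156.
At the golden rule the marginal product of capital equals n+g+δ: 0.36·k^(0.36−1) = 0.156. Solving, k_gold = (0.36/0.156)^(1/0.64) ≈ 3.6937.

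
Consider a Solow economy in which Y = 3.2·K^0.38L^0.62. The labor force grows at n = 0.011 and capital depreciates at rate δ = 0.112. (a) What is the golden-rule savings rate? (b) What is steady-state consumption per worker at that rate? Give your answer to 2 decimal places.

n + δ = 0.011 + 0.112 = 0.123.
For Cobb-Douglas, s_gold equals capital's share: s_gold = 0.38.
Golden rule sets MPK = n+δ: 0.38·3.2·k^(0.38−1) = 0.123, so k_gold = (0.38·3.2/0.123)^(1/0.62) ≈ 40.2610.
y_gold = 3.2·40.2610^0.38 ≈ 13.0319; c_gold = (1−0.38)·y_gold ≈ 8.0797.

(a) s_gold = 0.38; (b) c_gold ≈ 8.08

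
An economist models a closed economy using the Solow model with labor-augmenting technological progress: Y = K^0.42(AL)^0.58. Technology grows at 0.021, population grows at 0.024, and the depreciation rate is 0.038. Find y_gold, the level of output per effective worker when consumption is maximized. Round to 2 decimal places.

y_gold ≈ 3.24

Capital per effective worker breaks even when investment replaces (n + g + δ)·k; here n + g + δ = 0.083.
Golden rule sets MPK = n+g+δ: 0.42·k^(0.42−1) = 0.083, so k_gold = (0.42/0.083)^(1/0.58) ≈ 16.3715.
Output: y_gold = k_gold^0.42 = 16.3715^0.42 ≈ 3.2353.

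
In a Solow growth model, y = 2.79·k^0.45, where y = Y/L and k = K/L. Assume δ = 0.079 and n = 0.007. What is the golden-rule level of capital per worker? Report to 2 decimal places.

n + δ = 0.007 + 0.079 = 0.086.
Setting f'(k) = n+δ gives 0.45·2.79·k^(0.45−1) = 0.086, hence k_gold = (0.45·2.79/0.086)^(1/0.55) ≈ 130.9008.

k_gold ≈ 130.90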